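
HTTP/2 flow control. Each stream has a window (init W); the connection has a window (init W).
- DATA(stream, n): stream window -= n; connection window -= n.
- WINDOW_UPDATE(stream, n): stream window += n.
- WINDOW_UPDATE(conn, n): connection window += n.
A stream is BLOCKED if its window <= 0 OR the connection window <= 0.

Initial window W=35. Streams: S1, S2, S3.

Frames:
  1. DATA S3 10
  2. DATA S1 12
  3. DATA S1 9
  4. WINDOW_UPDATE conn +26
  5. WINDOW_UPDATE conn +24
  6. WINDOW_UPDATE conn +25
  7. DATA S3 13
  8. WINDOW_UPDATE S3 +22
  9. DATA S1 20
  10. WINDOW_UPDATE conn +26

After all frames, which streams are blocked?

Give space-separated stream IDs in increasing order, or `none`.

Op 1: conn=25 S1=35 S2=35 S3=25 blocked=[]
Op 2: conn=13 S1=23 S2=35 S3=25 blocked=[]
Op 3: conn=4 S1=14 S2=35 S3=25 blocked=[]
Op 4: conn=30 S1=14 S2=35 S3=25 blocked=[]
Op 5: conn=54 S1=14 S2=35 S3=25 blocked=[]
Op 6: conn=79 S1=14 S2=35 S3=25 blocked=[]
Op 7: conn=66 S1=14 S2=35 S3=12 blocked=[]
Op 8: conn=66 S1=14 S2=35 S3=34 blocked=[]
Op 9: conn=46 S1=-6 S2=35 S3=34 blocked=[1]
Op 10: conn=72 S1=-6 S2=35 S3=34 blocked=[1]

Answer: S1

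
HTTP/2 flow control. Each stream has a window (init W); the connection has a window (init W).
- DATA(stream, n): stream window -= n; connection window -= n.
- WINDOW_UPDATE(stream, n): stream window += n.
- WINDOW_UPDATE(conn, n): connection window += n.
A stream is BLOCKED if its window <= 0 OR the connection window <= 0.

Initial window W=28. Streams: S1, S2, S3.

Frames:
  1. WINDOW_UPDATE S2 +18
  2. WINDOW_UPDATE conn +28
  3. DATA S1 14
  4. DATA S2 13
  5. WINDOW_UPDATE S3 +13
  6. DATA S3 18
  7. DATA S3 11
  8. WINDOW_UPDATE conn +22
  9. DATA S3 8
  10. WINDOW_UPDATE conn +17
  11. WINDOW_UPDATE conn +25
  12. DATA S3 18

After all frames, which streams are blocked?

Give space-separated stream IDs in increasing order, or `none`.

Op 1: conn=28 S1=28 S2=46 S3=28 blocked=[]
Op 2: conn=56 S1=28 S2=46 S3=28 blocked=[]
Op 3: conn=42 S1=14 S2=46 S3=28 blocked=[]
Op 4: conn=29 S1=14 S2=33 S3=28 blocked=[]
Op 5: conn=29 S1=14 S2=33 S3=41 blocked=[]
Op 6: conn=11 S1=14 S2=33 S3=23 blocked=[]
Op 7: conn=0 S1=14 S2=33 S3=12 blocked=[1, 2, 3]
Op 8: conn=22 S1=14 S2=33 S3=12 blocked=[]
Op 9: conn=14 S1=14 S2=33 S3=4 blocked=[]
Op 10: conn=31 S1=14 S2=33 S3=4 blocked=[]
Op 11: conn=56 S1=14 S2=33 S3=4 blocked=[]
Op 12: conn=38 S1=14 S2=33 S3=-14 blocked=[3]

Answer: S3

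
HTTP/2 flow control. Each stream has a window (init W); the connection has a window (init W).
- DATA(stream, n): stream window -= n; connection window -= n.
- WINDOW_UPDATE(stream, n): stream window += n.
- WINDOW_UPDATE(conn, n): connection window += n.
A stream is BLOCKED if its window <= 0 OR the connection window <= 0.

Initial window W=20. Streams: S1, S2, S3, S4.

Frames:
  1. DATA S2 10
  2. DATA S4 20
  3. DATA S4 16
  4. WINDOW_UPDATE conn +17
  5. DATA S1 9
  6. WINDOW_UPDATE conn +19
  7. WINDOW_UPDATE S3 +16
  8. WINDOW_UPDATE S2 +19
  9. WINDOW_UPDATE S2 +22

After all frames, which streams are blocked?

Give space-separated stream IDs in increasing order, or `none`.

Answer: S4

Derivation:
Op 1: conn=10 S1=20 S2=10 S3=20 S4=20 blocked=[]
Op 2: conn=-10 S1=20 S2=10 S3=20 S4=0 blocked=[1, 2, 3, 4]
Op 3: conn=-26 S1=20 S2=10 S3=20 S4=-16 blocked=[1, 2, 3, 4]
Op 4: conn=-9 S1=20 S2=10 S3=20 S4=-16 blocked=[1, 2, 3, 4]
Op 5: conn=-18 S1=11 S2=10 S3=20 S4=-16 blocked=[1, 2, 3, 4]
Op 6: conn=1 S1=11 S2=10 S3=20 S4=-16 blocked=[4]
Op 7: conn=1 S1=11 S2=10 S3=36 S4=-16 blocked=[4]
Op 8: conn=1 S1=11 S2=29 S3=36 S4=-16 blocked=[4]
Op 9: conn=1 S1=11 S2=51 S3=36 S4=-16 blocked=[4]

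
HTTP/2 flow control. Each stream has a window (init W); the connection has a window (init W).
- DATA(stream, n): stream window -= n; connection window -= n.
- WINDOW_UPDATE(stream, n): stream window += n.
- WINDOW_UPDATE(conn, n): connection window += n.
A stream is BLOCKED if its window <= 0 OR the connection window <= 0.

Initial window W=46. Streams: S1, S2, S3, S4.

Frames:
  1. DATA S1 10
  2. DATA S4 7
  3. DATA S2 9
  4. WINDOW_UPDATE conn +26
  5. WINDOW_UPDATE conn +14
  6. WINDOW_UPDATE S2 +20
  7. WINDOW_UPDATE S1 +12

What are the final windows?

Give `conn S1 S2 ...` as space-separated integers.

Answer: 60 48 57 46 39

Derivation:
Op 1: conn=36 S1=36 S2=46 S3=46 S4=46 blocked=[]
Op 2: conn=29 S1=36 S2=46 S3=46 S4=39 blocked=[]
Op 3: conn=20 S1=36 S2=37 S3=46 S4=39 blocked=[]
Op 4: conn=46 S1=36 S2=37 S3=46 S4=39 blocked=[]
Op 5: conn=60 S1=36 S2=37 S3=46 S4=39 blocked=[]
Op 6: conn=60 S1=36 S2=57 S3=46 S4=39 blocked=[]
Op 7: conn=60 S1=48 S2=57 S3=46 S4=39 blocked=[]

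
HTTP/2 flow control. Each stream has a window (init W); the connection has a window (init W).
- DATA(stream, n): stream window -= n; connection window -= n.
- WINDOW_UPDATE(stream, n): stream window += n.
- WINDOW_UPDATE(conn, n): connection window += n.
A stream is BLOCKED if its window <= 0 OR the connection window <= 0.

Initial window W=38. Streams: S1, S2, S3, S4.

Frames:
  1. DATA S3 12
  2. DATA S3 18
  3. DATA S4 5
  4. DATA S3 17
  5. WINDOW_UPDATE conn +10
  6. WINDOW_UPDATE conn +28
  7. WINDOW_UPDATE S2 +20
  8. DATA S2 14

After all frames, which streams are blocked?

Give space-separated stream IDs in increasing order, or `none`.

Op 1: conn=26 S1=38 S2=38 S3=26 S4=38 blocked=[]
Op 2: conn=8 S1=38 S2=38 S3=8 S4=38 blocked=[]
Op 3: conn=3 S1=38 S2=38 S3=8 S4=33 blocked=[]
Op 4: conn=-14 S1=38 S2=38 S3=-9 S4=33 blocked=[1, 2, 3, 4]
Op 5: conn=-4 S1=38 S2=38 S3=-9 S4=33 blocked=[1, 2, 3, 4]
Op 6: conn=24 S1=38 S2=38 S3=-9 S4=33 blocked=[3]
Op 7: conn=24 S1=38 S2=58 S3=-9 S4=33 blocked=[3]
Op 8: conn=10 S1=38 S2=44 S3=-9 S4=33 blocked=[3]

Answer: S3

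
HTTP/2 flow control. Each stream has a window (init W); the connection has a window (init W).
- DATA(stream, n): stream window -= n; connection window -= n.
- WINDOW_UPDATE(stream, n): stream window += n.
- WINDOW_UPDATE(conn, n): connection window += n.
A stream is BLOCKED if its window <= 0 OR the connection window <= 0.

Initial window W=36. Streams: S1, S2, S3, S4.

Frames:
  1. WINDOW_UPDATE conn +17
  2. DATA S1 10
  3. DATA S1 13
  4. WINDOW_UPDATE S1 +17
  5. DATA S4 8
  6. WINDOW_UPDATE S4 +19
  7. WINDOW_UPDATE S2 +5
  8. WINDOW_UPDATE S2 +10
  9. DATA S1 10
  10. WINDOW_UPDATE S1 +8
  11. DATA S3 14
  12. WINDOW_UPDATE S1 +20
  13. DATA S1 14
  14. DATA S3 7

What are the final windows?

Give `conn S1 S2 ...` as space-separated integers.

Answer: -23 34 51 15 47

Derivation:
Op 1: conn=53 S1=36 S2=36 S3=36 S4=36 blocked=[]
Op 2: conn=43 S1=26 S2=36 S3=36 S4=36 blocked=[]
Op 3: conn=30 S1=13 S2=36 S3=36 S4=36 blocked=[]
Op 4: conn=30 S1=30 S2=36 S3=36 S4=36 blocked=[]
Op 5: conn=22 S1=30 S2=36 S3=36 S4=28 blocked=[]
Op 6: conn=22 S1=30 S2=36 S3=36 S4=47 blocked=[]
Op 7: conn=22 S1=30 S2=41 S3=36 S4=47 blocked=[]
Op 8: conn=22 S1=30 S2=51 S3=36 S4=47 blocked=[]
Op 9: conn=12 S1=20 S2=51 S3=36 S4=47 blocked=[]
Op 10: conn=12 S1=28 S2=51 S3=36 S4=47 blocked=[]
Op 11: conn=-2 S1=28 S2=51 S3=22 S4=47 blocked=[1, 2, 3, 4]
Op 12: conn=-2 S1=48 S2=51 S3=22 S4=47 blocked=[1, 2, 3, 4]
Op 13: conn=-16 S1=34 S2=51 S3=22 S4=47 blocked=[1, 2, 3, 4]
Op 14: conn=-23 S1=34 S2=51 S3=15 S4=47 blocked=[1, 2, 3, 4]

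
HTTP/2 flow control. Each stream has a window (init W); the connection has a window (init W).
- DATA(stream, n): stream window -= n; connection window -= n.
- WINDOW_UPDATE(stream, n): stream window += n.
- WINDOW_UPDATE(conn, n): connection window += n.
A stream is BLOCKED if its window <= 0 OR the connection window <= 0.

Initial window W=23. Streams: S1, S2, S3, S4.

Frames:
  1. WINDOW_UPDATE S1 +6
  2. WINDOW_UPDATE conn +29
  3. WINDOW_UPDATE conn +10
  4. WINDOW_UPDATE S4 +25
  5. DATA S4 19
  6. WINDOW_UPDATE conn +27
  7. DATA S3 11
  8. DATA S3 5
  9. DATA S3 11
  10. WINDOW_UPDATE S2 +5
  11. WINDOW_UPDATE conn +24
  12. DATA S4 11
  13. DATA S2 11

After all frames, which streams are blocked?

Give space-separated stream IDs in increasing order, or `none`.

Answer: S3

Derivation:
Op 1: conn=23 S1=29 S2=23 S3=23 S4=23 blocked=[]
Op 2: conn=52 S1=29 S2=23 S3=23 S4=23 blocked=[]
Op 3: conn=62 S1=29 S2=23 S3=23 S4=23 blocked=[]
Op 4: conn=62 S1=29 S2=23 S3=23 S4=48 blocked=[]
Op 5: conn=43 S1=29 S2=23 S3=23 S4=29 blocked=[]
Op 6: conn=70 S1=29 S2=23 S3=23 S4=29 blocked=[]
Op 7: conn=59 S1=29 S2=23 S3=12 S4=29 blocked=[]
Op 8: conn=54 S1=29 S2=23 S3=7 S4=29 blocked=[]
Op 9: conn=43 S1=29 S2=23 S3=-4 S4=29 blocked=[3]
Op 10: conn=43 S1=29 S2=28 S3=-4 S4=29 blocked=[3]
Op 11: conn=67 S1=29 S2=28 S3=-4 S4=29 blocked=[3]
Op 12: conn=56 S1=29 S2=28 S3=-4 S4=18 blocked=[3]
Op 13: conn=45 S1=29 S2=17 S3=-4 S4=18 blocked=[3]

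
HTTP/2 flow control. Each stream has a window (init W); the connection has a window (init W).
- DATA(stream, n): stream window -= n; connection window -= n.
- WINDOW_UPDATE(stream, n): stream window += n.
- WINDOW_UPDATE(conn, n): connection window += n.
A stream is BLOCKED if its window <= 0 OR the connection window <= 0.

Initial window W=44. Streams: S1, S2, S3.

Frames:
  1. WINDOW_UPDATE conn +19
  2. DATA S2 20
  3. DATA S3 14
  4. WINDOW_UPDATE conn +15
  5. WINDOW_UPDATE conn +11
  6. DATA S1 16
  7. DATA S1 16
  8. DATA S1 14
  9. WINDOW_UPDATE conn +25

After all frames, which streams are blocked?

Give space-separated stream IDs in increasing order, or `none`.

Op 1: conn=63 S1=44 S2=44 S3=44 blocked=[]
Op 2: conn=43 S1=44 S2=24 S3=44 blocked=[]
Op 3: conn=29 S1=44 S2=24 S3=30 blocked=[]
Op 4: conn=44 S1=44 S2=24 S3=30 blocked=[]
Op 5: conn=55 S1=44 S2=24 S3=30 blocked=[]
Op 6: conn=39 S1=28 S2=24 S3=30 blocked=[]
Op 7: conn=23 S1=12 S2=24 S3=30 blocked=[]
Op 8: conn=9 S1=-2 S2=24 S3=30 blocked=[1]
Op 9: conn=34 S1=-2 S2=24 S3=30 blocked=[1]

Answer: S1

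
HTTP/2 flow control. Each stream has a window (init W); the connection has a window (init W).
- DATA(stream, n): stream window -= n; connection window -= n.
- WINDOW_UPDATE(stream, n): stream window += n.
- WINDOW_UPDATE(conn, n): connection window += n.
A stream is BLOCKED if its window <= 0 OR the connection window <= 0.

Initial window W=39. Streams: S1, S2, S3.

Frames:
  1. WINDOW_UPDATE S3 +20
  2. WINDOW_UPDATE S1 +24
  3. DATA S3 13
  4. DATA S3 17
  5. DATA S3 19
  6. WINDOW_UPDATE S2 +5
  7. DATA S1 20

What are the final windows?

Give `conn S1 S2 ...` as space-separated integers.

Op 1: conn=39 S1=39 S2=39 S3=59 blocked=[]
Op 2: conn=39 S1=63 S2=39 S3=59 blocked=[]
Op 3: conn=26 S1=63 S2=39 S3=46 blocked=[]
Op 4: conn=9 S1=63 S2=39 S3=29 blocked=[]
Op 5: conn=-10 S1=63 S2=39 S3=10 blocked=[1, 2, 3]
Op 6: conn=-10 S1=63 S2=44 S3=10 blocked=[1, 2, 3]
Op 7: conn=-30 S1=43 S2=44 S3=10 blocked=[1, 2, 3]

Answer: -30 43 44 10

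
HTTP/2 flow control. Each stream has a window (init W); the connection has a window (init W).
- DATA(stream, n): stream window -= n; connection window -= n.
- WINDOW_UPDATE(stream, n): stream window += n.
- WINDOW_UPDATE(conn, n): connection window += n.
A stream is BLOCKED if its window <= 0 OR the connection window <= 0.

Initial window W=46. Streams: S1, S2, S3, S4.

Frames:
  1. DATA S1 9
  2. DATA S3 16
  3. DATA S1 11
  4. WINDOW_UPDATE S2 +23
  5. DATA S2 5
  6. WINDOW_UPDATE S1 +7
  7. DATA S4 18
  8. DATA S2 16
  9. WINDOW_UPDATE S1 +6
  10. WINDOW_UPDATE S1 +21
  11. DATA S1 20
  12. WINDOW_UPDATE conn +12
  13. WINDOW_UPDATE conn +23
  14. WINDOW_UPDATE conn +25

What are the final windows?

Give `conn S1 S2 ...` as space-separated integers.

Answer: 11 40 48 30 28

Derivation:
Op 1: conn=37 S1=37 S2=46 S3=46 S4=46 blocked=[]
Op 2: conn=21 S1=37 S2=46 S3=30 S4=46 blocked=[]
Op 3: conn=10 S1=26 S2=46 S3=30 S4=46 blocked=[]
Op 4: conn=10 S1=26 S2=69 S3=30 S4=46 blocked=[]
Op 5: conn=5 S1=26 S2=64 S3=30 S4=46 blocked=[]
Op 6: conn=5 S1=33 S2=64 S3=30 S4=46 blocked=[]
Op 7: conn=-13 S1=33 S2=64 S3=30 S4=28 blocked=[1, 2, 3, 4]
Op 8: conn=-29 S1=33 S2=48 S3=30 S4=28 blocked=[1, 2, 3, 4]
Op 9: conn=-29 S1=39 S2=48 S3=30 S4=28 blocked=[1, 2, 3, 4]
Op 10: conn=-29 S1=60 S2=48 S3=30 S4=28 blocked=[1, 2, 3, 4]
Op 11: conn=-49 S1=40 S2=48 S3=30 S4=28 blocked=[1, 2, 3, 4]
Op 12: conn=-37 S1=40 S2=48 S3=30 S4=28 blocked=[1, 2, 3, 4]
Op 13: conn=-14 S1=40 S2=48 S3=30 S4=28 blocked=[1, 2, 3, 4]
Op 14: conn=11 S1=40 S2=48 S3=30 S4=28 blocked=[]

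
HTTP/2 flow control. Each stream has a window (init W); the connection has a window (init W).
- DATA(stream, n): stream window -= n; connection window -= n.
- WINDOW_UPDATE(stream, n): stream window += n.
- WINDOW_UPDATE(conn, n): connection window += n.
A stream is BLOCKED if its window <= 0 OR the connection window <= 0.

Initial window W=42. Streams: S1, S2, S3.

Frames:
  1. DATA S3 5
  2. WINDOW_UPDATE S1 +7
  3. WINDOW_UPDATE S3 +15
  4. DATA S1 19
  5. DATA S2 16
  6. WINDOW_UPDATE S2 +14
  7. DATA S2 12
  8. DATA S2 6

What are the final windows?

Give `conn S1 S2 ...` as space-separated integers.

Op 1: conn=37 S1=42 S2=42 S3=37 blocked=[]
Op 2: conn=37 S1=49 S2=42 S3=37 blocked=[]
Op 3: conn=37 S1=49 S2=42 S3=52 blocked=[]
Op 4: conn=18 S1=30 S2=42 S3=52 blocked=[]
Op 5: conn=2 S1=30 S2=26 S3=52 blocked=[]
Op 6: conn=2 S1=30 S2=40 S3=52 blocked=[]
Op 7: conn=-10 S1=30 S2=28 S3=52 blocked=[1, 2, 3]
Op 8: conn=-16 S1=30 S2=22 S3=52 blocked=[1, 2, 3]

Answer: -16 30 22 52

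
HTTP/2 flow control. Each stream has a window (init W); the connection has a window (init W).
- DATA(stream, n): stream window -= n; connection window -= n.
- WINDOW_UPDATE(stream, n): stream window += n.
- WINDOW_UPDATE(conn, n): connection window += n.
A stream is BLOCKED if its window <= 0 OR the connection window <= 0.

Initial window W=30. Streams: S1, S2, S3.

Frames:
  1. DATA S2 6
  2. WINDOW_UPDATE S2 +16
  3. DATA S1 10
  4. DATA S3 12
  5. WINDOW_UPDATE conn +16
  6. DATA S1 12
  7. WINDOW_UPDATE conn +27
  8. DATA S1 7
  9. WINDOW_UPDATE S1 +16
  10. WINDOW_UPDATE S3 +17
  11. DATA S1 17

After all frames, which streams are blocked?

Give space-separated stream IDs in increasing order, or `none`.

Answer: S1

Derivation:
Op 1: conn=24 S1=30 S2=24 S3=30 blocked=[]
Op 2: conn=24 S1=30 S2=40 S3=30 blocked=[]
Op 3: conn=14 S1=20 S2=40 S3=30 blocked=[]
Op 4: conn=2 S1=20 S2=40 S3=18 blocked=[]
Op 5: conn=18 S1=20 S2=40 S3=18 blocked=[]
Op 6: conn=6 S1=8 S2=40 S3=18 blocked=[]
Op 7: conn=33 S1=8 S2=40 S3=18 blocked=[]
Op 8: conn=26 S1=1 S2=40 S3=18 blocked=[]
Op 9: conn=26 S1=17 S2=40 S3=18 blocked=[]
Op 10: conn=26 S1=17 S2=40 S3=35 blocked=[]
Op 11: conn=9 S1=0 S2=40 S3=35 blocked=[1]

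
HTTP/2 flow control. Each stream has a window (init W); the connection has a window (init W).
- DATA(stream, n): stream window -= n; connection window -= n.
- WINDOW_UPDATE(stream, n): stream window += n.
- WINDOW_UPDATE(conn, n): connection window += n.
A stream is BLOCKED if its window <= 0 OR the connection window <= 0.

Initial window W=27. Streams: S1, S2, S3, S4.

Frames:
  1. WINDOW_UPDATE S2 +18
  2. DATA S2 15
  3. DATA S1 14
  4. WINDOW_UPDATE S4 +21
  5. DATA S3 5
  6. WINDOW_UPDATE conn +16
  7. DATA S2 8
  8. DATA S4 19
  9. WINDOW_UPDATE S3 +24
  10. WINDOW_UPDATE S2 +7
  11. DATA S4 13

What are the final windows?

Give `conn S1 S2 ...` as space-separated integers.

Answer: -31 13 29 46 16

Derivation:
Op 1: conn=27 S1=27 S2=45 S3=27 S4=27 blocked=[]
Op 2: conn=12 S1=27 S2=30 S3=27 S4=27 blocked=[]
Op 3: conn=-2 S1=13 S2=30 S3=27 S4=27 blocked=[1, 2, 3, 4]
Op 4: conn=-2 S1=13 S2=30 S3=27 S4=48 blocked=[1, 2, 3, 4]
Op 5: conn=-7 S1=13 S2=30 S3=22 S4=48 blocked=[1, 2, 3, 4]
Op 6: conn=9 S1=13 S2=30 S3=22 S4=48 blocked=[]
Op 7: conn=1 S1=13 S2=22 S3=22 S4=48 blocked=[]
Op 8: conn=-18 S1=13 S2=22 S3=22 S4=29 blocked=[1, 2, 3, 4]
Op 9: conn=-18 S1=13 S2=22 S3=46 S4=29 blocked=[1, 2, 3, 4]
Op 10: conn=-18 S1=13 S2=29 S3=46 S4=29 blocked=[1, 2, 3, 4]
Op 11: conn=-31 S1=13 S2=29 S3=46 S4=16 blocked=[1, 2, 3, 4]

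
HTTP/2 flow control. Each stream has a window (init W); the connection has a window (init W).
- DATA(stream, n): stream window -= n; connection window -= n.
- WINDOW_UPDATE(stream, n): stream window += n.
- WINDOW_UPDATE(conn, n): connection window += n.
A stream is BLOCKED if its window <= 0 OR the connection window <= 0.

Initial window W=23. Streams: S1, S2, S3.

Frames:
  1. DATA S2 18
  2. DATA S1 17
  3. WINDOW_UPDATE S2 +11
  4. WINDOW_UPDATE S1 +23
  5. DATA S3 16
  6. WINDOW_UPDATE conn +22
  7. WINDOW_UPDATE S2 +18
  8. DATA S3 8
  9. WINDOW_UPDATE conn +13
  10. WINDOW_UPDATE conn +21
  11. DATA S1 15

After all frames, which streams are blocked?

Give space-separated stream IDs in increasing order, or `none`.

Op 1: conn=5 S1=23 S2=5 S3=23 blocked=[]
Op 2: conn=-12 S1=6 S2=5 S3=23 blocked=[1, 2, 3]
Op 3: conn=-12 S1=6 S2=16 S3=23 blocked=[1, 2, 3]
Op 4: conn=-12 S1=29 S2=16 S3=23 blocked=[1, 2, 3]
Op 5: conn=-28 S1=29 S2=16 S3=7 blocked=[1, 2, 3]
Op 6: conn=-6 S1=29 S2=16 S3=7 blocked=[1, 2, 3]
Op 7: conn=-6 S1=29 S2=34 S3=7 blocked=[1, 2, 3]
Op 8: conn=-14 S1=29 S2=34 S3=-1 blocked=[1, 2, 3]
Op 9: conn=-1 S1=29 S2=34 S3=-1 blocked=[1, 2, 3]
Op 10: conn=20 S1=29 S2=34 S3=-1 blocked=[3]
Op 11: conn=5 S1=14 S2=34 S3=-1 blocked=[3]

Answer: S3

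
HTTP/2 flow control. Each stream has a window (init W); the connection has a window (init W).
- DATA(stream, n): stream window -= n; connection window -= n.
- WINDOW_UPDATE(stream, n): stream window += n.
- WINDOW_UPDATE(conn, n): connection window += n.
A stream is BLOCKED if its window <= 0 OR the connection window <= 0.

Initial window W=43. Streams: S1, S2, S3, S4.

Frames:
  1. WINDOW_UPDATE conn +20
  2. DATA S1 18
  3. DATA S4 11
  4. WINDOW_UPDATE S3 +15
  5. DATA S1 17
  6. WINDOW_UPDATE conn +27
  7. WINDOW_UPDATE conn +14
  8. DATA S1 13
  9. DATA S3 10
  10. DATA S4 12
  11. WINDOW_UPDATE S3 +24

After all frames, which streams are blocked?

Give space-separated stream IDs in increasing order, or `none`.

Op 1: conn=63 S1=43 S2=43 S3=43 S4=43 blocked=[]
Op 2: conn=45 S1=25 S2=43 S3=43 S4=43 blocked=[]
Op 3: conn=34 S1=25 S2=43 S3=43 S4=32 blocked=[]
Op 4: conn=34 S1=25 S2=43 S3=58 S4=32 blocked=[]
Op 5: conn=17 S1=8 S2=43 S3=58 S4=32 blocked=[]
Op 6: conn=44 S1=8 S2=43 S3=58 S4=32 blocked=[]
Op 7: conn=58 S1=8 S2=43 S3=58 S4=32 blocked=[]
Op 8: conn=45 S1=-5 S2=43 S3=58 S4=32 blocked=[1]
Op 9: conn=35 S1=-5 S2=43 S3=48 S4=32 blocked=[1]
Op 10: conn=23 S1=-5 S2=43 S3=48 S4=20 blocked=[1]
Op 11: conn=23 S1=-5 S2=43 S3=72 S4=20 blocked=[1]

Answer: S1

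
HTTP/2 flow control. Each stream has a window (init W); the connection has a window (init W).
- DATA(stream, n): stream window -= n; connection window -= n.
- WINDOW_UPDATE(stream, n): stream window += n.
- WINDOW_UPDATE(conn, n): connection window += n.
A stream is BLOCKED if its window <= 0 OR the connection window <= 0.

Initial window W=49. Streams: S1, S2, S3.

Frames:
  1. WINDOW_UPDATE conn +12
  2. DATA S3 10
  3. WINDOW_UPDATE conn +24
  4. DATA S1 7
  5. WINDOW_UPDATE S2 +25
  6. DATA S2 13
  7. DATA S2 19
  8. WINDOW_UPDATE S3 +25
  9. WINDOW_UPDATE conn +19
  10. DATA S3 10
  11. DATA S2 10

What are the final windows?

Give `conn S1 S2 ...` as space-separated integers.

Answer: 35 42 32 54

Derivation:
Op 1: conn=61 S1=49 S2=49 S3=49 blocked=[]
Op 2: conn=51 S1=49 S2=49 S3=39 blocked=[]
Op 3: conn=75 S1=49 S2=49 S3=39 blocked=[]
Op 4: conn=68 S1=42 S2=49 S3=39 blocked=[]
Op 5: conn=68 S1=42 S2=74 S3=39 blocked=[]
Op 6: conn=55 S1=42 S2=61 S3=39 blocked=[]
Op 7: conn=36 S1=42 S2=42 S3=39 blocked=[]
Op 8: conn=36 S1=42 S2=42 S3=64 blocked=[]
Op 9: conn=55 S1=42 S2=42 S3=64 blocked=[]
Op 10: conn=45 S1=42 S2=42 S3=54 blocked=[]
Op 11: conn=35 S1=42 S2=32 S3=54 blocked=[]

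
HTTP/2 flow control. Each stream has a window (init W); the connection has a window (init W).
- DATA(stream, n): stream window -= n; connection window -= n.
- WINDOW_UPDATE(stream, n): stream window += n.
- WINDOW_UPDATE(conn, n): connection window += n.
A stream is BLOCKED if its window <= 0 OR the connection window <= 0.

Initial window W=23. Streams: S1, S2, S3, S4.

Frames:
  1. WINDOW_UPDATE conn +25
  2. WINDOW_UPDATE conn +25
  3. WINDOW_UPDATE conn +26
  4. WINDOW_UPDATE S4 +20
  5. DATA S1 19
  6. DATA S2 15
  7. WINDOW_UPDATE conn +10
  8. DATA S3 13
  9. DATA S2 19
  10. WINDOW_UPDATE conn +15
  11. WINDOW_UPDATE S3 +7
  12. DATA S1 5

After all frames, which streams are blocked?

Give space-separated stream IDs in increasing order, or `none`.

Answer: S1 S2

Derivation:
Op 1: conn=48 S1=23 S2=23 S3=23 S4=23 blocked=[]
Op 2: conn=73 S1=23 S2=23 S3=23 S4=23 blocked=[]
Op 3: conn=99 S1=23 S2=23 S3=23 S4=23 blocked=[]
Op 4: conn=99 S1=23 S2=23 S3=23 S4=43 blocked=[]
Op 5: conn=80 S1=4 S2=23 S3=23 S4=43 blocked=[]
Op 6: conn=65 S1=4 S2=8 S3=23 S4=43 blocked=[]
Op 7: conn=75 S1=4 S2=8 S3=23 S4=43 blocked=[]
Op 8: conn=62 S1=4 S2=8 S3=10 S4=43 blocked=[]
Op 9: conn=43 S1=4 S2=-11 S3=10 S4=43 blocked=[2]
Op 10: conn=58 S1=4 S2=-11 S3=10 S4=43 blocked=[2]
Op 11: conn=58 S1=4 S2=-11 S3=17 S4=43 blocked=[2]
Op 12: conn=53 S1=-1 S2=-11 S3=17 S4=43 blocked=[1, 2]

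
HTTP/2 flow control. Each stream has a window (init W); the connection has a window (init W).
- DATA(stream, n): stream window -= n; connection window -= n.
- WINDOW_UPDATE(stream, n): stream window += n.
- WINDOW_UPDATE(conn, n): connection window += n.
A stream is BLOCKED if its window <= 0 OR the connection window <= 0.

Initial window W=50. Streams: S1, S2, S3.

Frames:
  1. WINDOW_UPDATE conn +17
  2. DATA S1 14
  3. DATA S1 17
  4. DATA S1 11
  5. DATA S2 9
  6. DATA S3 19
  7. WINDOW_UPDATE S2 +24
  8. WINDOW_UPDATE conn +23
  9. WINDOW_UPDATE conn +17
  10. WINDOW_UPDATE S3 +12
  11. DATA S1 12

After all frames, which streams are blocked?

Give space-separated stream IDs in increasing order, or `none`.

Answer: S1

Derivation:
Op 1: conn=67 S1=50 S2=50 S3=50 blocked=[]
Op 2: conn=53 S1=36 S2=50 S3=50 blocked=[]
Op 3: conn=36 S1=19 S2=50 S3=50 blocked=[]
Op 4: conn=25 S1=8 S2=50 S3=50 blocked=[]
Op 5: conn=16 S1=8 S2=41 S3=50 blocked=[]
Op 6: conn=-3 S1=8 S2=41 S3=31 blocked=[1, 2, 3]
Op 7: conn=-3 S1=8 S2=65 S3=31 blocked=[1, 2, 3]
Op 8: conn=20 S1=8 S2=65 S3=31 blocked=[]
Op 9: conn=37 S1=8 S2=65 S3=31 blocked=[]
Op 10: conn=37 S1=8 S2=65 S3=43 blocked=[]
Op 11: conn=25 S1=-4 S2=65 S3=43 blocked=[1]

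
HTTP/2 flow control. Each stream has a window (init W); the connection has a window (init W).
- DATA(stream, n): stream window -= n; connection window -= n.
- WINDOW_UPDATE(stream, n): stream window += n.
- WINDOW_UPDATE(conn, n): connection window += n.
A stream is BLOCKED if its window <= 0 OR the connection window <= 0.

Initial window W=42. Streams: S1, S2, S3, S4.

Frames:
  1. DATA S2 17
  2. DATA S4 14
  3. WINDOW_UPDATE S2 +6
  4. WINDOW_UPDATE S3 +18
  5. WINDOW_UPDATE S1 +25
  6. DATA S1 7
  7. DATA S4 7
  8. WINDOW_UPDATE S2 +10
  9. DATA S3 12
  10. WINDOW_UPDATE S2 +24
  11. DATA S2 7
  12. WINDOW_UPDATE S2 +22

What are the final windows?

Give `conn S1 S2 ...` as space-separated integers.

Answer: -22 60 80 48 21

Derivation:
Op 1: conn=25 S1=42 S2=25 S3=42 S4=42 blocked=[]
Op 2: conn=11 S1=42 S2=25 S3=42 S4=28 blocked=[]
Op 3: conn=11 S1=42 S2=31 S3=42 S4=28 blocked=[]
Op 4: conn=11 S1=42 S2=31 S3=60 S4=28 blocked=[]
Op 5: conn=11 S1=67 S2=31 S3=60 S4=28 blocked=[]
Op 6: conn=4 S1=60 S2=31 S3=60 S4=28 blocked=[]
Op 7: conn=-3 S1=60 S2=31 S3=60 S4=21 blocked=[1, 2, 3, 4]
Op 8: conn=-3 S1=60 S2=41 S3=60 S4=21 blocked=[1, 2, 3, 4]
Op 9: conn=-15 S1=60 S2=41 S3=48 S4=21 blocked=[1, 2, 3, 4]
Op 10: conn=-15 S1=60 S2=65 S3=48 S4=21 blocked=[1, 2, 3, 4]
Op 11: conn=-22 S1=60 S2=58 S3=48 S4=21 blocked=[1, 2, 3, 4]
Op 12: conn=-22 S1=60 S2=80 S3=48 S4=21 blocked=[1, 2, 3, 4]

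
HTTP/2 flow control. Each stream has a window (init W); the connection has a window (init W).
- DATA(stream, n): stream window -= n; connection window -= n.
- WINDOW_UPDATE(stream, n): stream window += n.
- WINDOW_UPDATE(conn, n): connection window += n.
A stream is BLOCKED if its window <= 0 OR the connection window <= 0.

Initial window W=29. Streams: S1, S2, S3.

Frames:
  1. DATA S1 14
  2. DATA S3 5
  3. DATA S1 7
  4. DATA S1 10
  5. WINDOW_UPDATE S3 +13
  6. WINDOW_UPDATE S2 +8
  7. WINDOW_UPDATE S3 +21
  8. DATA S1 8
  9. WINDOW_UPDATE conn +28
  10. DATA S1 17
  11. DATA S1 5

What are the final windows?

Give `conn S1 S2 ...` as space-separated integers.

Op 1: conn=15 S1=15 S2=29 S3=29 blocked=[]
Op 2: conn=10 S1=15 S2=29 S3=24 blocked=[]
Op 3: conn=3 S1=8 S2=29 S3=24 blocked=[]
Op 4: conn=-7 S1=-2 S2=29 S3=24 blocked=[1, 2, 3]
Op 5: conn=-7 S1=-2 S2=29 S3=37 blocked=[1, 2, 3]
Op 6: conn=-7 S1=-2 S2=37 S3=37 blocked=[1, 2, 3]
Op 7: conn=-7 S1=-2 S2=37 S3=58 blocked=[1, 2, 3]
Op 8: conn=-15 S1=-10 S2=37 S3=58 blocked=[1, 2, 3]
Op 9: conn=13 S1=-10 S2=37 S3=58 blocked=[1]
Op 10: conn=-4 S1=-27 S2=37 S3=58 blocked=[1, 2, 3]
Op 11: conn=-9 S1=-32 S2=37 S3=58 blocked=[1, 2, 3]

Answer: -9 -32 37 58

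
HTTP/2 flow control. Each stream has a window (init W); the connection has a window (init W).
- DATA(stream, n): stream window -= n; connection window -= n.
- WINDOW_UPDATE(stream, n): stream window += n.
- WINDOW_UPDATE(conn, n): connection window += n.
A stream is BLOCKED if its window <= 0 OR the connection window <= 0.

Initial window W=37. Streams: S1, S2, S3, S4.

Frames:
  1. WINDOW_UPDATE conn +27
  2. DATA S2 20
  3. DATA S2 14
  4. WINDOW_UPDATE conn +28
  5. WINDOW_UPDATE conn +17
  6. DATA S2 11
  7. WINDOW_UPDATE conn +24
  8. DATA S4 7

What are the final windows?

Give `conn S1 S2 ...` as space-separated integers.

Answer: 81 37 -8 37 30

Derivation:
Op 1: conn=64 S1=37 S2=37 S3=37 S4=37 blocked=[]
Op 2: conn=44 S1=37 S2=17 S3=37 S4=37 blocked=[]
Op 3: conn=30 S1=37 S2=3 S3=37 S4=37 blocked=[]
Op 4: conn=58 S1=37 S2=3 S3=37 S4=37 blocked=[]
Op 5: conn=75 S1=37 S2=3 S3=37 S4=37 blocked=[]
Op 6: conn=64 S1=37 S2=-8 S3=37 S4=37 blocked=[2]
Op 7: conn=88 S1=37 S2=-8 S3=37 S4=37 blocked=[2]
Op 8: conn=81 S1=37 S2=-8 S3=37 S4=30 blocked=[2]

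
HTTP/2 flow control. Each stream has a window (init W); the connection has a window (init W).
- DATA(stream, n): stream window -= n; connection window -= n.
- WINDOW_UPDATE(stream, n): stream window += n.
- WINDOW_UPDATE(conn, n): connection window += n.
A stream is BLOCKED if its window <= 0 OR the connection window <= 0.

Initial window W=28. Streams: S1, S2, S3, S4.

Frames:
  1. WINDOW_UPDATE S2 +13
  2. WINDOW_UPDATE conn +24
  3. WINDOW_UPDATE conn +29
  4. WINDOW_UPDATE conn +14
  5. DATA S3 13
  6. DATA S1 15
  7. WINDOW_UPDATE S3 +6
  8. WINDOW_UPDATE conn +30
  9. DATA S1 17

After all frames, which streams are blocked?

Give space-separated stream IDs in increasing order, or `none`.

Op 1: conn=28 S1=28 S2=41 S3=28 S4=28 blocked=[]
Op 2: conn=52 S1=28 S2=41 S3=28 S4=28 blocked=[]
Op 3: conn=81 S1=28 S2=41 S3=28 S4=28 blocked=[]
Op 4: conn=95 S1=28 S2=41 S3=28 S4=28 blocked=[]
Op 5: conn=82 S1=28 S2=41 S3=15 S4=28 blocked=[]
Op 6: conn=67 S1=13 S2=41 S3=15 S4=28 blocked=[]
Op 7: conn=67 S1=13 S2=41 S3=21 S4=28 blocked=[]
Op 8: conn=97 S1=13 S2=41 S3=21 S4=28 blocked=[]
Op 9: conn=80 S1=-4 S2=41 S3=21 S4=28 blocked=[1]

Answer: S1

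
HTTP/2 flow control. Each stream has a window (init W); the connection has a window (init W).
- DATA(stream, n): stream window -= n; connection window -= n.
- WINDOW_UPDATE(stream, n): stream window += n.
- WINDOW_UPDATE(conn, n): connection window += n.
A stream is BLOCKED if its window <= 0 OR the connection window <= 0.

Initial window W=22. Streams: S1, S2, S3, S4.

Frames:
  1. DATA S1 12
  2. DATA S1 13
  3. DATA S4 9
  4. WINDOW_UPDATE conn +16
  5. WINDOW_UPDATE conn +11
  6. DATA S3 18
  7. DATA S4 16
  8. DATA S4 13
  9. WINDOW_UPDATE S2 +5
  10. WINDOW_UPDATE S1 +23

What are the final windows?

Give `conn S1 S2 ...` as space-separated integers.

Answer: -32 20 27 4 -16

Derivation:
Op 1: conn=10 S1=10 S2=22 S3=22 S4=22 blocked=[]
Op 2: conn=-3 S1=-3 S2=22 S3=22 S4=22 blocked=[1, 2, 3, 4]
Op 3: conn=-12 S1=-3 S2=22 S3=22 S4=13 blocked=[1, 2, 3, 4]
Op 4: conn=4 S1=-3 S2=22 S3=22 S4=13 blocked=[1]
Op 5: conn=15 S1=-3 S2=22 S3=22 S4=13 blocked=[1]
Op 6: conn=-3 S1=-3 S2=22 S3=4 S4=13 blocked=[1, 2, 3, 4]
Op 7: conn=-19 S1=-3 S2=22 S3=4 S4=-3 blocked=[1, 2, 3, 4]
Op 8: conn=-32 S1=-3 S2=22 S3=4 S4=-16 blocked=[1, 2, 3, 4]
Op 9: conn=-32 S1=-3 S2=27 S3=4 S4=-16 blocked=[1, 2, 3, 4]
Op 10: conn=-32 S1=20 S2=27 S3=4 S4=-16 blocked=[1, 2, 3, 4]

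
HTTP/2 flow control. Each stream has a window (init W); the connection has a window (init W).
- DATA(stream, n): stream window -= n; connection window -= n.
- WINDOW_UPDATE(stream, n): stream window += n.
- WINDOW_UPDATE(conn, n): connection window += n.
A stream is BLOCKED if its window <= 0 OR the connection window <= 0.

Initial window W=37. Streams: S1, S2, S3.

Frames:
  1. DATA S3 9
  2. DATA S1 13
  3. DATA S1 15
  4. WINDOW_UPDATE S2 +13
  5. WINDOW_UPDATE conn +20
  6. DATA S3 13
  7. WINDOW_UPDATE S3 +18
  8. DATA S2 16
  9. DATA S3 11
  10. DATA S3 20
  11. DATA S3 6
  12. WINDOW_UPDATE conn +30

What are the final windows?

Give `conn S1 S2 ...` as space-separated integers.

Op 1: conn=28 S1=37 S2=37 S3=28 blocked=[]
Op 2: conn=15 S1=24 S2=37 S3=28 blocked=[]
Op 3: conn=0 S1=9 S2=37 S3=28 blocked=[1, 2, 3]
Op 4: conn=0 S1=9 S2=50 S3=28 blocked=[1, 2, 3]
Op 5: conn=20 S1=9 S2=50 S3=28 blocked=[]
Op 6: conn=7 S1=9 S2=50 S3=15 blocked=[]
Op 7: conn=7 S1=9 S2=50 S3=33 blocked=[]
Op 8: conn=-9 S1=9 S2=34 S3=33 blocked=[1, 2, 3]
Op 9: conn=-20 S1=9 S2=34 S3=22 blocked=[1, 2, 3]
Op 10: conn=-40 S1=9 S2=34 S3=2 blocked=[1, 2, 3]
Op 11: conn=-46 S1=9 S2=34 S3=-4 blocked=[1, 2, 3]
Op 12: conn=-16 S1=9 S2=34 S3=-4 blocked=[1, 2, 3]

Answer: -16 9 34 -4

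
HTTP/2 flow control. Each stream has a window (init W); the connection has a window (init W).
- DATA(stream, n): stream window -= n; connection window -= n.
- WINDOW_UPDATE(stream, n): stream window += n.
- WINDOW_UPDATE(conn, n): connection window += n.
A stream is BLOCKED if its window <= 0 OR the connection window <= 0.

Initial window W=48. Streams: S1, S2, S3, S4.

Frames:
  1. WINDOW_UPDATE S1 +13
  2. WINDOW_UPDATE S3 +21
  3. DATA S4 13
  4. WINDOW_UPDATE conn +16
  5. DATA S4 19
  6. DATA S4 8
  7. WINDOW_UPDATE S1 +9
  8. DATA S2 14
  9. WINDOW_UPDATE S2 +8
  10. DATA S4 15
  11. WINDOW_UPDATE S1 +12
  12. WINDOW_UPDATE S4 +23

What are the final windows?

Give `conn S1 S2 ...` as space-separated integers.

Op 1: conn=48 S1=61 S2=48 S3=48 S4=48 blocked=[]
Op 2: conn=48 S1=61 S2=48 S3=69 S4=48 blocked=[]
Op 3: conn=35 S1=61 S2=48 S3=69 S4=35 blocked=[]
Op 4: conn=51 S1=61 S2=48 S3=69 S4=35 blocked=[]
Op 5: conn=32 S1=61 S2=48 S3=69 S4=16 blocked=[]
Op 6: conn=24 S1=61 S2=48 S3=69 S4=8 blocked=[]
Op 7: conn=24 S1=70 S2=48 S3=69 S4=8 blocked=[]
Op 8: conn=10 S1=70 S2=34 S3=69 S4=8 blocked=[]
Op 9: conn=10 S1=70 S2=42 S3=69 S4=8 blocked=[]
Op 10: conn=-5 S1=70 S2=42 S3=69 S4=-7 blocked=[1, 2, 3, 4]
Op 11: conn=-5 S1=82 S2=42 S3=69 S4=-7 blocked=[1, 2, 3, 4]
Op 12: conn=-5 S1=82 S2=42 S3=69 S4=16 blocked=[1, 2, 3, 4]

Answer: -5 82 42 69 16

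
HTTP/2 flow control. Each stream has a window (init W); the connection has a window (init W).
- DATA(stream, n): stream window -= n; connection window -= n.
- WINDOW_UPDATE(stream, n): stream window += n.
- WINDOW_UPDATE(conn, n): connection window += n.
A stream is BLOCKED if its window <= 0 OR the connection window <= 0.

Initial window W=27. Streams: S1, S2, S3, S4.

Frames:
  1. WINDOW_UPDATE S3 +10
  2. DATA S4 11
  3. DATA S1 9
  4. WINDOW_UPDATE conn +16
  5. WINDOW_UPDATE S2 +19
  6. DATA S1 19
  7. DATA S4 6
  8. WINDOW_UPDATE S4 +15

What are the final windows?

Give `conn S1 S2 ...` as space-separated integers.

Answer: -2 -1 46 37 25

Derivation:
Op 1: conn=27 S1=27 S2=27 S3=37 S4=27 blocked=[]
Op 2: conn=16 S1=27 S2=27 S3=37 S4=16 blocked=[]
Op 3: conn=7 S1=18 S2=27 S3=37 S4=16 blocked=[]
Op 4: conn=23 S1=18 S2=27 S3=37 S4=16 blocked=[]
Op 5: conn=23 S1=18 S2=46 S3=37 S4=16 blocked=[]
Op 6: conn=4 S1=-1 S2=46 S3=37 S4=16 blocked=[1]
Op 7: conn=-2 S1=-1 S2=46 S3=37 S4=10 blocked=[1, 2, 3, 4]
Op 8: conn=-2 S1=-1 S2=46 S3=37 S4=25 blocked=[1, 2, 3, 4]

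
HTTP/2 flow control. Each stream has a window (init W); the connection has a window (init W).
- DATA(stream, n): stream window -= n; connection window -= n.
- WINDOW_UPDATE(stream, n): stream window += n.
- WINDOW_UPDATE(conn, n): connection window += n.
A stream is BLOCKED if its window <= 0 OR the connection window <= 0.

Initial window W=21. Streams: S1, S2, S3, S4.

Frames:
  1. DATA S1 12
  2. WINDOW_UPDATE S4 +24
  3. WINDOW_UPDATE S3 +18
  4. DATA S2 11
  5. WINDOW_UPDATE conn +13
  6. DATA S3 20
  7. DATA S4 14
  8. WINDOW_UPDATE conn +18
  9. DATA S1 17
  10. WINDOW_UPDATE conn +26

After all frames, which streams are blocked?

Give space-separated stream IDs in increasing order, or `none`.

Answer: S1

Derivation:
Op 1: conn=9 S1=9 S2=21 S3=21 S4=21 blocked=[]
Op 2: conn=9 S1=9 S2=21 S3=21 S4=45 blocked=[]
Op 3: conn=9 S1=9 S2=21 S3=39 S4=45 blocked=[]
Op 4: conn=-2 S1=9 S2=10 S3=39 S4=45 blocked=[1, 2, 3, 4]
Op 5: conn=11 S1=9 S2=10 S3=39 S4=45 blocked=[]
Op 6: conn=-9 S1=9 S2=10 S3=19 S4=45 blocked=[1, 2, 3, 4]
Op 7: conn=-23 S1=9 S2=10 S3=19 S4=31 blocked=[1, 2, 3, 4]
Op 8: conn=-5 S1=9 S2=10 S3=19 S4=31 blocked=[1, 2, 3, 4]
Op 9: conn=-22 S1=-8 S2=10 S3=19 S4=31 blocked=[1, 2, 3, 4]
Op 10: conn=4 S1=-8 S2=10 S3=19 S4=31 blocked=[1]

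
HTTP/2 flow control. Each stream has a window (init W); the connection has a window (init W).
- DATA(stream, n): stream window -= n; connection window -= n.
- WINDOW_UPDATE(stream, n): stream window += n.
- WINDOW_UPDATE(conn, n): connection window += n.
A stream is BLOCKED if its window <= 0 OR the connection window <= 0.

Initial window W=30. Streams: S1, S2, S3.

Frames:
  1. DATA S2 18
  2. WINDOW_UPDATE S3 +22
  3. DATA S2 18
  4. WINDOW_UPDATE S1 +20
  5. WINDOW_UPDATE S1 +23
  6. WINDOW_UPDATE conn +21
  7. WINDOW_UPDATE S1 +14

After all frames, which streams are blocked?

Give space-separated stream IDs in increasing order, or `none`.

Answer: S2

Derivation:
Op 1: conn=12 S1=30 S2=12 S3=30 blocked=[]
Op 2: conn=12 S1=30 S2=12 S3=52 blocked=[]
Op 3: conn=-6 S1=30 S2=-6 S3=52 blocked=[1, 2, 3]
Op 4: conn=-6 S1=50 S2=-6 S3=52 blocked=[1, 2, 3]
Op 5: conn=-6 S1=73 S2=-6 S3=52 blocked=[1, 2, 3]
Op 6: conn=15 S1=73 S2=-6 S3=52 blocked=[2]
Op 7: conn=15 S1=87 S2=-6 S3=52 blocked=[2]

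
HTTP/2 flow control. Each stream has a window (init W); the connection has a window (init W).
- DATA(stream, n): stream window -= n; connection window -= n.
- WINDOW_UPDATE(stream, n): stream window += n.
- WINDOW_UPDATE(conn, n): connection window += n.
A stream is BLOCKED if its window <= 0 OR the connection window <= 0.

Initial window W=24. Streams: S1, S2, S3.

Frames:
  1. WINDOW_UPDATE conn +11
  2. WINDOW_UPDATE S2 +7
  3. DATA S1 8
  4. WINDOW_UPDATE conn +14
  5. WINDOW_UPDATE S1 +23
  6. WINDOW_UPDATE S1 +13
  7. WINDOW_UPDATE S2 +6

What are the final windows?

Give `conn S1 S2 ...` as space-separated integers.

Answer: 41 52 37 24

Derivation:
Op 1: conn=35 S1=24 S2=24 S3=24 blocked=[]
Op 2: conn=35 S1=24 S2=31 S3=24 blocked=[]
Op 3: conn=27 S1=16 S2=31 S3=24 blocked=[]
Op 4: conn=41 S1=16 S2=31 S3=24 blocked=[]
Op 5: conn=41 S1=39 S2=31 S3=24 blocked=[]
Op 6: conn=41 S1=52 S2=31 S3=24 blocked=[]
Op 7: conn=41 S1=52 S2=37 S3=24 blocked=[]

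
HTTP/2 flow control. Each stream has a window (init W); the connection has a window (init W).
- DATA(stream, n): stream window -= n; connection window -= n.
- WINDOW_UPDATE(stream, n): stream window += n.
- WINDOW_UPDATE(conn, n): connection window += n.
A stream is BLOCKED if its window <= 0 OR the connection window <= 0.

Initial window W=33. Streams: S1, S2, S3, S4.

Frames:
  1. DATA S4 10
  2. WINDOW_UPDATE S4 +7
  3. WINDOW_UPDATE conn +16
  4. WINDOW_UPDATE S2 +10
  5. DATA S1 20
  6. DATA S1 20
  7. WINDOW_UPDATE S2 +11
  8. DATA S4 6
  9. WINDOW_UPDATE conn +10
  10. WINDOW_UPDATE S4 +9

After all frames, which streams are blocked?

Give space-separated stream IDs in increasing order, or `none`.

Answer: S1

Derivation:
Op 1: conn=23 S1=33 S2=33 S3=33 S4=23 blocked=[]
Op 2: conn=23 S1=33 S2=33 S3=33 S4=30 blocked=[]
Op 3: conn=39 S1=33 S2=33 S3=33 S4=30 blocked=[]
Op 4: conn=39 S1=33 S2=43 S3=33 S4=30 blocked=[]
Op 5: conn=19 S1=13 S2=43 S3=33 S4=30 blocked=[]
Op 6: conn=-1 S1=-7 S2=43 S3=33 S4=30 blocked=[1, 2, 3, 4]
Op 7: conn=-1 S1=-7 S2=54 S3=33 S4=30 blocked=[1, 2, 3, 4]
Op 8: conn=-7 S1=-7 S2=54 S3=33 S4=24 blocked=[1, 2, 3, 4]
Op 9: conn=3 S1=-7 S2=54 S3=33 S4=24 blocked=[1]
Op 10: conn=3 S1=-7 S2=54 S3=33 S4=33 blocked=[1]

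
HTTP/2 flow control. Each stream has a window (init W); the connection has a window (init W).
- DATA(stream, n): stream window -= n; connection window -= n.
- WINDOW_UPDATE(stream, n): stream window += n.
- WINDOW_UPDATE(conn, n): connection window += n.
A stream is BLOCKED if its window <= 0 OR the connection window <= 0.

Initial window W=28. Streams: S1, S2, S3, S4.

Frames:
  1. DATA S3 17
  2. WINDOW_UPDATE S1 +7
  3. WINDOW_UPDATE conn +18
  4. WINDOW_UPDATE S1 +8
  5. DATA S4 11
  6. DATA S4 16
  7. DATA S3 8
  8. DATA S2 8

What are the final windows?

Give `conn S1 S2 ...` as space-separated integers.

Answer: -14 43 20 3 1

Derivation:
Op 1: conn=11 S1=28 S2=28 S3=11 S4=28 blocked=[]
Op 2: conn=11 S1=35 S2=28 S3=11 S4=28 blocked=[]
Op 3: conn=29 S1=35 S2=28 S3=11 S4=28 blocked=[]
Op 4: conn=29 S1=43 S2=28 S3=11 S4=28 blocked=[]
Op 5: conn=18 S1=43 S2=28 S3=11 S4=17 blocked=[]
Op 6: conn=2 S1=43 S2=28 S3=11 S4=1 blocked=[]
Op 7: conn=-6 S1=43 S2=28 S3=3 S4=1 blocked=[1, 2, 3, 4]
Op 8: conn=-14 S1=43 S2=20 S3=3 S4=1 blocked=[1, 2, 3, 4]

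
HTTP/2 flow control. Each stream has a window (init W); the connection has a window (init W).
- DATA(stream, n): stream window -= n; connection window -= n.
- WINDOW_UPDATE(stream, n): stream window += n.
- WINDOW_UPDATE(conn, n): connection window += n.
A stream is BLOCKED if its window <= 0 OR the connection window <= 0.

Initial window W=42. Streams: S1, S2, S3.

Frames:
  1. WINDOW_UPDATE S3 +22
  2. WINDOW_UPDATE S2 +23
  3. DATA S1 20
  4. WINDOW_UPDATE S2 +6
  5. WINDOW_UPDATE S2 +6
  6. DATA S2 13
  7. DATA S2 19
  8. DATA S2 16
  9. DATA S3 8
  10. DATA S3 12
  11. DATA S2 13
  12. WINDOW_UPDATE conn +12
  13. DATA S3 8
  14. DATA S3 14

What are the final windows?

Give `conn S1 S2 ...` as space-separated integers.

Op 1: conn=42 S1=42 S2=42 S3=64 blocked=[]
Op 2: conn=42 S1=42 S2=65 S3=64 blocked=[]
Op 3: conn=22 S1=22 S2=65 S3=64 blocked=[]
Op 4: conn=22 S1=22 S2=71 S3=64 blocked=[]
Op 5: conn=22 S1=22 S2=77 S3=64 blocked=[]
Op 6: conn=9 S1=22 S2=64 S3=64 blocked=[]
Op 7: conn=-10 S1=22 S2=45 S3=64 blocked=[1, 2, 3]
Op 8: conn=-26 S1=22 S2=29 S3=64 blocked=[1, 2, 3]
Op 9: conn=-34 S1=22 S2=29 S3=56 blocked=[1, 2, 3]
Op 10: conn=-46 S1=22 S2=29 S3=44 blocked=[1, 2, 3]
Op 11: conn=-59 S1=22 S2=16 S3=44 blocked=[1, 2, 3]
Op 12: conn=-47 S1=22 S2=16 S3=44 blocked=[1, 2, 3]
Op 13: conn=-55 S1=22 S2=16 S3=36 blocked=[1, 2, 3]
Op 14: conn=-69 S1=22 S2=16 S3=22 blocked=[1, 2, 3]

Answer: -69 22 16 22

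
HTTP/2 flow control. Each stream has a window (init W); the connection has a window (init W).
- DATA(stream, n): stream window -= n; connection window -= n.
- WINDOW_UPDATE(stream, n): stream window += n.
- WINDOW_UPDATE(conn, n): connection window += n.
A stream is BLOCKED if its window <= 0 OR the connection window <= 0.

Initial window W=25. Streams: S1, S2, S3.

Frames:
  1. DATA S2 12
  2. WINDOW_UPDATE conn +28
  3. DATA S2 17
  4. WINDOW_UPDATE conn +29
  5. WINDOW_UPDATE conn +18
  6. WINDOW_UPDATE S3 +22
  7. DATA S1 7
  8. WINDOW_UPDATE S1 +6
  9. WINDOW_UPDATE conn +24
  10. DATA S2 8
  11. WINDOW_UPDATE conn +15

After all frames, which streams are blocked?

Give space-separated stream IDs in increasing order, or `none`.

Op 1: conn=13 S1=25 S2=13 S3=25 blocked=[]
Op 2: conn=41 S1=25 S2=13 S3=25 blocked=[]
Op 3: conn=24 S1=25 S2=-4 S3=25 blocked=[2]
Op 4: conn=53 S1=25 S2=-4 S3=25 blocked=[2]
Op 5: conn=71 S1=25 S2=-4 S3=25 blocked=[2]
Op 6: conn=71 S1=25 S2=-4 S3=47 blocked=[2]
Op 7: conn=64 S1=18 S2=-4 S3=47 blocked=[2]
Op 8: conn=64 S1=24 S2=-4 S3=47 blocked=[2]
Op 9: conn=88 S1=24 S2=-4 S3=47 blocked=[2]
Op 10: conn=80 S1=24 S2=-12 S3=47 blocked=[2]
Op 11: conn=95 S1=24 S2=-12 S3=47 blocked=[2]

Answer: S2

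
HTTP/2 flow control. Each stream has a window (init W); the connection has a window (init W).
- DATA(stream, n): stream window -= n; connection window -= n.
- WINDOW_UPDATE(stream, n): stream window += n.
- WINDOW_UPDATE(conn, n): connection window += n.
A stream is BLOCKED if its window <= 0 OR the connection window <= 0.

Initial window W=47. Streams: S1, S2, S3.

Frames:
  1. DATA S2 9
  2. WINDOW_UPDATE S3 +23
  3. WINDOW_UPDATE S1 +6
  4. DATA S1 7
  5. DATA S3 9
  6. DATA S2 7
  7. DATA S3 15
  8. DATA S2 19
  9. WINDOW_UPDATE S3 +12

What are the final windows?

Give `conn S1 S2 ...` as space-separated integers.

Answer: -19 46 12 58

Derivation:
Op 1: conn=38 S1=47 S2=38 S3=47 blocked=[]
Op 2: conn=38 S1=47 S2=38 S3=70 blocked=[]
Op 3: conn=38 S1=53 S2=38 S3=70 blocked=[]
Op 4: conn=31 S1=46 S2=38 S3=70 blocked=[]
Op 5: conn=22 S1=46 S2=38 S3=61 blocked=[]
Op 6: conn=15 S1=46 S2=31 S3=61 blocked=[]
Op 7: conn=0 S1=46 S2=31 S3=46 blocked=[1, 2, 3]
Op 8: conn=-19 S1=46 S2=12 S3=46 blocked=[1, 2, 3]
Op 9: conn=-19 S1=46 S2=12 S3=58 blocked=[1, 2, 3]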